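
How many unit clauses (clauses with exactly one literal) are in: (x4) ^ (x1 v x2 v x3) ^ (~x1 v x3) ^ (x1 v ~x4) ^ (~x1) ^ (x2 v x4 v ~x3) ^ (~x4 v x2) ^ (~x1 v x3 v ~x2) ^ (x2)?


A unit clause contains exactly one literal.
Unit clauses found: (x4), (~x1), (x2).
Count = 3.

3


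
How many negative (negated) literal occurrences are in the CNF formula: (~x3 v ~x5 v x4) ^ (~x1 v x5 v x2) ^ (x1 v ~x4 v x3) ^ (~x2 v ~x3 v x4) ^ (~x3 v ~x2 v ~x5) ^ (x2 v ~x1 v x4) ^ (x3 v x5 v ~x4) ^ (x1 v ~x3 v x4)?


Scan each clause for negated literals.
Clause 1: 2 negative; Clause 2: 1 negative; Clause 3: 1 negative; Clause 4: 2 negative; Clause 5: 3 negative; Clause 6: 1 negative; Clause 7: 1 negative; Clause 8: 1 negative.
Total negative literal occurrences = 12.

12


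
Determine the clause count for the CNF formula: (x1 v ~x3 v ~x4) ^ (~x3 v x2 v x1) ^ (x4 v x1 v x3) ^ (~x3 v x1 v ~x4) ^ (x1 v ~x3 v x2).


Each group enclosed in parentheses joined by ^ is one clause.
Counting the conjuncts: 5 clauses.

5


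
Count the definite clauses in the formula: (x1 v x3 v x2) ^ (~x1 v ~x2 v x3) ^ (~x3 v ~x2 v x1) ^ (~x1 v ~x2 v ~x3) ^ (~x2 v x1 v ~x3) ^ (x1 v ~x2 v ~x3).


A definite clause has exactly one positive literal.
Clause 1: 3 positive -> not definite
Clause 2: 1 positive -> definite
Clause 3: 1 positive -> definite
Clause 4: 0 positive -> not definite
Clause 5: 1 positive -> definite
Clause 6: 1 positive -> definite
Definite clause count = 4.

4


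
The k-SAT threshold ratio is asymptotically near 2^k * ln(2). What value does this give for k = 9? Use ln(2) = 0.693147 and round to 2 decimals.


Using the asymptotic formula: threshold ~ 2^k * ln(2).
2^9 = 512.
512 * 0.693147 = 354.89.

354.89


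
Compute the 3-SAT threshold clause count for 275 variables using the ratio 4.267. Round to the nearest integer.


The 3-SAT phase transition occurs at approximately 4.267 clauses per variable.
m = 4.267 * 275 = 1173.425.
Rounded to nearest integer: 1173.

1173


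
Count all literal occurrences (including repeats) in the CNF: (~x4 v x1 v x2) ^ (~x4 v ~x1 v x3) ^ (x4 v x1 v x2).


Clause lengths: 3, 3, 3.
Sum = 3 + 3 + 3 = 9.

9


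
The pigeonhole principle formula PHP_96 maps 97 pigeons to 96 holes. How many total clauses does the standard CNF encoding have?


The PHP encoding has two parts:
1) At-least-one-hole clauses: 97 (one per pigeon, each with 96 literals).
2) At-most-one-pigeon-per-hole clauses: 96 holes * C(97,2) = 96 * 4656 = 446976.
Total clauses = 97 + 446976 = 447073.

447073


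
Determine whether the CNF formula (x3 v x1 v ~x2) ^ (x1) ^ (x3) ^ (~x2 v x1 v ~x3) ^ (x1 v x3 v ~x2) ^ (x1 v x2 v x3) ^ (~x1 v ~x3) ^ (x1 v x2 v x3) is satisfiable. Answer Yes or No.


Check all 8 possible truth assignments.
Number of satisfying assignments found: 0.
The formula is unsatisfiable.

No


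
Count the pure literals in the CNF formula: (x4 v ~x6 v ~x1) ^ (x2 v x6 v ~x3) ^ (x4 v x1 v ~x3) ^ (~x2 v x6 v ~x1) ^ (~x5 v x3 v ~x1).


A pure literal appears in only one polarity across all clauses.
Pure literals: x4 (positive only), x5 (negative only).
Count = 2.

2


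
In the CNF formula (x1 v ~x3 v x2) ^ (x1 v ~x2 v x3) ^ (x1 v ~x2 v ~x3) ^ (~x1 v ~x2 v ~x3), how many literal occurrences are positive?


Scan each clause for unnegated literals.
Clause 1: 2 positive; Clause 2: 2 positive; Clause 3: 1 positive; Clause 4: 0 positive.
Total positive literal occurrences = 5.

5


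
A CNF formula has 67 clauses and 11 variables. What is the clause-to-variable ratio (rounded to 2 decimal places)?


Clause-to-variable ratio = clauses / variables.
67 / 11 = 6.09.

6.09


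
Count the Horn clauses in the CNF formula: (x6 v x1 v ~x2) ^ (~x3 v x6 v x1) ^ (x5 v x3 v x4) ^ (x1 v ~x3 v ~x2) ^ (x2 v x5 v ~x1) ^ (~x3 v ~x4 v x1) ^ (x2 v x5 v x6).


A Horn clause has at most one positive literal.
Clause 1: 2 positive lit(s) -> not Horn
Clause 2: 2 positive lit(s) -> not Horn
Clause 3: 3 positive lit(s) -> not Horn
Clause 4: 1 positive lit(s) -> Horn
Clause 5: 2 positive lit(s) -> not Horn
Clause 6: 1 positive lit(s) -> Horn
Clause 7: 3 positive lit(s) -> not Horn
Total Horn clauses = 2.

2


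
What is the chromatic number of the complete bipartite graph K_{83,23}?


K_{83,23} is bipartite by definition: the two parts are independent sets, with every edge crossing between them.
Color all vertices in one part with color 1 and all vertices in the other part with color 2.
Since the graph has at least one edge, one color does not suffice.
Chromatic number = 2.

2


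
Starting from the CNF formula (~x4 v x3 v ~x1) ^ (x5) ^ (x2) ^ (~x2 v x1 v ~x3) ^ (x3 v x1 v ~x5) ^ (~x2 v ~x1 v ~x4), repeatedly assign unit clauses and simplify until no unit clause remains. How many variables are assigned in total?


Unit propagation repeatedly assigns the literal in any unit clause, then simplifies.
Assignments in order: x5 = T, x2 = T.
No further unit clauses remain.
Total variables assigned = 2.

2


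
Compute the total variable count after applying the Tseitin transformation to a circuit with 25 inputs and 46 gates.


The Tseitin transformation introduces one auxiliary variable per gate.
Total variables = inputs + gates = 25 + 46 = 71.

71


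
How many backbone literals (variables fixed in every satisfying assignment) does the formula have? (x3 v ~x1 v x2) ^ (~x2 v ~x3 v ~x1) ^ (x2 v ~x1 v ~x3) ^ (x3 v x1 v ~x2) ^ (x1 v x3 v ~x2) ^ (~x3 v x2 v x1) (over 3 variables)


Find all satisfying assignments: 3 model(s).
Check which variables have the same value in every model.
No variable is fixed across all models.
Backbone size = 0.

0


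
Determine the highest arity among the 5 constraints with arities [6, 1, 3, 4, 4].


The arities are: 6, 1, 3, 4, 4.
Scan for the maximum value.
Maximum arity = 6.

6


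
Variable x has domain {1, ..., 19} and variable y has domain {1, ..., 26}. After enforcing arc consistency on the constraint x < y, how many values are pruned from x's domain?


For the constraint x < y, x needs a supporting value in y's domain.
x can be at most 25 (one less than y's maximum).
Valid x values from domain: 19 out of 19.
Pruned = 19 - 19 = 0.

0


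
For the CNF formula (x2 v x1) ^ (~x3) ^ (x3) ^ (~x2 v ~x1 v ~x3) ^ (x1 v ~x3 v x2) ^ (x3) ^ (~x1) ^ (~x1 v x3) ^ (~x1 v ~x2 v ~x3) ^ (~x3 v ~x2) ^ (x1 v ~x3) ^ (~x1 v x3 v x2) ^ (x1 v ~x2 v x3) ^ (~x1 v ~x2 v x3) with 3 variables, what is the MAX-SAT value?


Enumerate all 8 truth assignments.
For each, count how many of the 14 clauses are satisfied.
The formula is not fully satisfiable, so the maximum is below 14.
Maximum simultaneously satisfiable clauses = 12.

12


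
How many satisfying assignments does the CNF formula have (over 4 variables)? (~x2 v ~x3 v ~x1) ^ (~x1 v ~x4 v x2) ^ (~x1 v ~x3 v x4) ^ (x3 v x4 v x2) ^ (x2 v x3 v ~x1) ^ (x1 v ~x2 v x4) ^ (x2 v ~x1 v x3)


Enumerate all 16 truth assignments over 4 variables.
Test each against every clause.
Satisfying assignments found: 7.

7


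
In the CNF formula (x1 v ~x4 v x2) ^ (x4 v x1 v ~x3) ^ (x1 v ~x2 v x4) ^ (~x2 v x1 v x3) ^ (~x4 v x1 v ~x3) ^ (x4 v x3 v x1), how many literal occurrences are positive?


Scan each clause for unnegated literals.
Clause 1: 2 positive; Clause 2: 2 positive; Clause 3: 2 positive; Clause 4: 2 positive; Clause 5: 1 positive; Clause 6: 3 positive.
Total positive literal occurrences = 12.

12


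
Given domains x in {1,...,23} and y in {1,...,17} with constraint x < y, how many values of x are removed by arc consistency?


For the constraint x < y, x needs a supporting value in y's domain.
x can be at most 16 (one less than y's maximum).
Valid x values from domain: 16 out of 23.
Pruned = 23 - 16 = 7.

7


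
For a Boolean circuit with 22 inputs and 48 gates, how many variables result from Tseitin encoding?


The Tseitin transformation introduces one auxiliary variable per gate.
Total variables = inputs + gates = 22 + 48 = 70.

70


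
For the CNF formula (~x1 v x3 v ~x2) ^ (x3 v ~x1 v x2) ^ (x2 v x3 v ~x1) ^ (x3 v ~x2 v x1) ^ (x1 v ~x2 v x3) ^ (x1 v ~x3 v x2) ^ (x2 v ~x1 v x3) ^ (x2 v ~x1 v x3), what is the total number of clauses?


Each group enclosed in parentheses joined by ^ is one clause.
Counting the conjuncts: 8 clauses.

8


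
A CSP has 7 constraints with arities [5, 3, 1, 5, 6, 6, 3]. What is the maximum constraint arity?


The arities are: 5, 3, 1, 5, 6, 6, 3.
Scan for the maximum value.
Maximum arity = 6.

6


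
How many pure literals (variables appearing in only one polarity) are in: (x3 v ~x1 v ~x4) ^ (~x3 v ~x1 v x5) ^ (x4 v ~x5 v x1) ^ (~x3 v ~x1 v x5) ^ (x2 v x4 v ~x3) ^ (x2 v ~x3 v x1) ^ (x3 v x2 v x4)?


A pure literal appears in only one polarity across all clauses.
Pure literals: x2 (positive only).
Count = 1.

1


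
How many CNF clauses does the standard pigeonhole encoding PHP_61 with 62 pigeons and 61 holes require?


The PHP encoding has two parts:
1) At-least-one-hole clauses: 62 (one per pigeon, each with 61 literals).
2) At-most-one-pigeon-per-hole clauses: 61 holes * C(62,2) = 61 * 1891 = 115351.
Total clauses = 62 + 115351 = 115413.

115413


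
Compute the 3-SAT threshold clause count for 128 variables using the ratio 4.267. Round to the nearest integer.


The 3-SAT phase transition occurs at approximately 4.267 clauses per variable.
m = 4.267 * 128 = 546.176.
Rounded to nearest integer: 546.

546


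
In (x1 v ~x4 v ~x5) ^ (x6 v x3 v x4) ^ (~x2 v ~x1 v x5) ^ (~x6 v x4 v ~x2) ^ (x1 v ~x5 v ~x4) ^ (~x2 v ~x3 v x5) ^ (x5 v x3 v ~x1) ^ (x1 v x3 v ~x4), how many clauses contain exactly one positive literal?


A definite clause has exactly one positive literal.
Clause 1: 1 positive -> definite
Clause 2: 3 positive -> not definite
Clause 3: 1 positive -> definite
Clause 4: 1 positive -> definite
Clause 5: 1 positive -> definite
Clause 6: 1 positive -> definite
Clause 7: 2 positive -> not definite
Clause 8: 2 positive -> not definite
Definite clause count = 5.

5


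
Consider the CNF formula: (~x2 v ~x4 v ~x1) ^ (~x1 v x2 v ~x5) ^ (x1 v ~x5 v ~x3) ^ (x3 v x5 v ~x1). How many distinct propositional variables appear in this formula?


Identify each distinct variable in the formula.
Variables found: x1, x2, x3, x4, x5.
Total distinct variables = 5.

5


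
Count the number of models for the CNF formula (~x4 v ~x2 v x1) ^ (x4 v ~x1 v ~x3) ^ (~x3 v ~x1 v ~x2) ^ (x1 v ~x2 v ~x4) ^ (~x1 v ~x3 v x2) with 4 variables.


Enumerate all 16 truth assignments over 4 variables.
Test each against every clause.
Satisfying assignments found: 10.

10


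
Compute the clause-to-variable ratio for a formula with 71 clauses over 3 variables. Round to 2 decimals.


Clause-to-variable ratio = clauses / variables.
71 / 3 = 23.67.

23.67


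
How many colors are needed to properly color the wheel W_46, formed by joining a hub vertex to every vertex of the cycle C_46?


W_46 consists of the cycle C_46 together with a hub vertex adjacent to every cycle vertex.
The cycle C_46 needs 2 colors (even cycle -> 2).
The hub is adjacent to every cycle vertex, so it must receive a new color distinct from all of them.
Chromatic number = 2 + 1 = 3.

3


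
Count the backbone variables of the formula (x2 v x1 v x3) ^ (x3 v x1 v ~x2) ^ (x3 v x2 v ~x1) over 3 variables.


Find all satisfying assignments: 5 model(s).
Check which variables have the same value in every model.
No variable is fixed across all models.
Backbone size = 0.

0


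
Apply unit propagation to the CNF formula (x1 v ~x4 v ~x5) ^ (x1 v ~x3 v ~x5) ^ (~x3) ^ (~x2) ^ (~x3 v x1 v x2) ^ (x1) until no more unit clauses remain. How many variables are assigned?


Unit propagation repeatedly assigns the literal in any unit clause, then simplifies.
Assignments in order: x3 = F, x2 = F, x1 = T.
No further unit clauses remain.
Total variables assigned = 3.

3


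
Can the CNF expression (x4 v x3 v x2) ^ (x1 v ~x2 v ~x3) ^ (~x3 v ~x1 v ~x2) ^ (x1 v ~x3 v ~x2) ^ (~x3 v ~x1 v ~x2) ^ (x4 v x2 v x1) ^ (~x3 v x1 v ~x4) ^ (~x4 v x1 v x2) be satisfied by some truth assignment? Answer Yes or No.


Check all 16 possible truth assignments.
Number of satisfying assignments found: 7.
The formula is satisfiable.

Yes


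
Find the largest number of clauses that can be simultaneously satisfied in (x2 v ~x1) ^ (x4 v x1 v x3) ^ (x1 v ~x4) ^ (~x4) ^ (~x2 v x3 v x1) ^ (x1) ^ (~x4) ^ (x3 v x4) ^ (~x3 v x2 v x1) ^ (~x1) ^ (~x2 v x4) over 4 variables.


Enumerate all 16 truth assignments.
For each, count how many of the 11 clauses are satisfied.
The formula is not fully satisfiable, so the maximum is below 11.
Maximum simultaneously satisfiable clauses = 9.

9


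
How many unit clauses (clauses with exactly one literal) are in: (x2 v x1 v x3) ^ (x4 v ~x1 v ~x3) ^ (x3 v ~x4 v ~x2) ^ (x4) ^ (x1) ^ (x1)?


A unit clause contains exactly one literal.
Unit clauses found: (x4), (x1), (x1).
Count = 3.

3


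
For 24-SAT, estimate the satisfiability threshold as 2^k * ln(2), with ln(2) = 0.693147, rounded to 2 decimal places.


Using the asymptotic formula: threshold ~ 2^k * ln(2).
2^24 = 16777216.
16777216 * 0.693147 = 11629076.94.

11629076.94


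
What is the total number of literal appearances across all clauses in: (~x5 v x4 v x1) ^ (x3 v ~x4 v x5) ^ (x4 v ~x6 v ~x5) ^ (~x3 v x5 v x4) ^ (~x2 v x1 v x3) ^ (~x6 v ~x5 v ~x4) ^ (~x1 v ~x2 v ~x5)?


Clause lengths: 3, 3, 3, 3, 3, 3, 3.
Sum = 3 + 3 + 3 + 3 + 3 + 3 + 3 = 21.

21


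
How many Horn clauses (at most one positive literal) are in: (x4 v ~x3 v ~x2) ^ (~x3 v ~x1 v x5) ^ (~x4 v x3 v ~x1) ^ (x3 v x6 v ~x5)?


A Horn clause has at most one positive literal.
Clause 1: 1 positive lit(s) -> Horn
Clause 2: 1 positive lit(s) -> Horn
Clause 3: 1 positive lit(s) -> Horn
Clause 4: 2 positive lit(s) -> not Horn
Total Horn clauses = 3.

3


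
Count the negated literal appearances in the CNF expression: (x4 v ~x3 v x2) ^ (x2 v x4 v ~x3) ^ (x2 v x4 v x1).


Scan each clause for negated literals.
Clause 1: 1 negative; Clause 2: 1 negative; Clause 3: 0 negative.
Total negative literal occurrences = 2.

2


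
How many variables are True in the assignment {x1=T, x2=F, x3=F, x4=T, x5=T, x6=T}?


The weight is the number of variables assigned True.
True variables: x1, x4, x5, x6.
Weight = 4.

4


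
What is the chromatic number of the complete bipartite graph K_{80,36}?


K_{80,36} is bipartite by definition: the two parts are independent sets, with every edge crossing between them.
Color all vertices in one part with color 1 and all vertices in the other part with color 2.
Since the graph has at least one edge, one color does not suffice.
Chromatic number = 2.

2


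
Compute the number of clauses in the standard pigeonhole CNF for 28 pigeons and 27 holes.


The PHP encoding has two parts:
1) At-least-one-hole clauses: 28 (one per pigeon, each with 27 literals).
2) At-most-one-pigeon-per-hole clauses: 27 holes * C(28,2) = 27 * 378 = 10206.
Total clauses = 28 + 10206 = 10234.

10234


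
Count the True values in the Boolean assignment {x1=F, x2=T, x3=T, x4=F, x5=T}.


The weight is the number of variables assigned True.
True variables: x2, x3, x5.
Weight = 3.

3


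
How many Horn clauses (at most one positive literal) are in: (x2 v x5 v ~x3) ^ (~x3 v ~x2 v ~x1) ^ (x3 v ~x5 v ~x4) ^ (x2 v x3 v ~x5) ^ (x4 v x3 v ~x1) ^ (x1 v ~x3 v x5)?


A Horn clause has at most one positive literal.
Clause 1: 2 positive lit(s) -> not Horn
Clause 2: 0 positive lit(s) -> Horn
Clause 3: 1 positive lit(s) -> Horn
Clause 4: 2 positive lit(s) -> not Horn
Clause 5: 2 positive lit(s) -> not Horn
Clause 6: 2 positive lit(s) -> not Horn
Total Horn clauses = 2.

2


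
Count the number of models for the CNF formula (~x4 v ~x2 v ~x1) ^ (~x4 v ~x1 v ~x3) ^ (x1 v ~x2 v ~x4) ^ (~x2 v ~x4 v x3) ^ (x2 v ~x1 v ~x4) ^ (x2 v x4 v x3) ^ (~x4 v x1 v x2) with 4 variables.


Enumerate all 16 truth assignments over 4 variables.
Test each against every clause.
Satisfying assignments found: 6.

6


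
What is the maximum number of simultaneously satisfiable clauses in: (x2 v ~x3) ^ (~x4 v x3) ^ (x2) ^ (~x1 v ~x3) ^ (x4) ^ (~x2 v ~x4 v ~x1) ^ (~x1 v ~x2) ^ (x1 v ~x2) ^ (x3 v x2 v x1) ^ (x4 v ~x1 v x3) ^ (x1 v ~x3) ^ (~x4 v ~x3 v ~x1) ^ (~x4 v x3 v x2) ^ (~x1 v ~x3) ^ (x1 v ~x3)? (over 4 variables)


Enumerate all 16 truth assignments.
For each, count how many of the 15 clauses are satisfied.
The formula is not fully satisfiable, so the maximum is below 15.
Maximum simultaneously satisfiable clauses = 13.

13


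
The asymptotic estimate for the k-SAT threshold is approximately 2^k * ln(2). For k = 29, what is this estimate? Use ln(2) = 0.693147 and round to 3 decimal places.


Using the asymptotic formula: threshold ~ 2^k * ln(2).
2^29 = 536870912.
536870912 * 0.693147 = 372130462.04.

372130462.04


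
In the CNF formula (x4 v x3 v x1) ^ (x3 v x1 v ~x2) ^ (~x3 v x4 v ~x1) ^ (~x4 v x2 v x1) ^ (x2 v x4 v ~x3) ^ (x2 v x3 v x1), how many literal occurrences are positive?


Scan each clause for unnegated literals.
Clause 1: 3 positive; Clause 2: 2 positive; Clause 3: 1 positive; Clause 4: 2 positive; Clause 5: 2 positive; Clause 6: 3 positive.
Total positive literal occurrences = 13.

13


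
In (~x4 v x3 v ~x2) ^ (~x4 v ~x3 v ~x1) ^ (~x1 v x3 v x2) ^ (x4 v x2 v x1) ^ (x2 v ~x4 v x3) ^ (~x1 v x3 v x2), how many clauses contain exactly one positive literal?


A definite clause has exactly one positive literal.
Clause 1: 1 positive -> definite
Clause 2: 0 positive -> not definite
Clause 3: 2 positive -> not definite
Clause 4: 3 positive -> not definite
Clause 5: 2 positive -> not definite
Clause 6: 2 positive -> not definite
Definite clause count = 1.

1


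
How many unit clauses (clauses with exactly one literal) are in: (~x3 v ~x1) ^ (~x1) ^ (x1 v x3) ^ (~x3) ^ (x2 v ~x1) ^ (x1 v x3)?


A unit clause contains exactly one literal.
Unit clauses found: (~x1), (~x3).
Count = 2.

2


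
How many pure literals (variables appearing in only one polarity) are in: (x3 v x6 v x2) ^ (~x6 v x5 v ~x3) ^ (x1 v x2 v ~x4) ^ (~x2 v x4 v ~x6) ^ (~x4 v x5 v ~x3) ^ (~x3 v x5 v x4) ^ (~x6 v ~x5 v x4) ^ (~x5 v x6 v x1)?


A pure literal appears in only one polarity across all clauses.
Pure literals: x1 (positive only).
Count = 1.

1


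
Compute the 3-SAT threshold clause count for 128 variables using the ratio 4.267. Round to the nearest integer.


The 3-SAT phase transition occurs at approximately 4.267 clauses per variable.
m = 4.267 * 128 = 546.176.
Rounded to nearest integer: 546.

546


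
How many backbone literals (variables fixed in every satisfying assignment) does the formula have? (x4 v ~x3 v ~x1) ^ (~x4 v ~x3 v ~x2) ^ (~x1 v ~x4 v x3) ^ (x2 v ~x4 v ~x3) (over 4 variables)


Find all satisfying assignments: 8 model(s).
Check which variables have the same value in every model.
No variable is fixed across all models.
Backbone size = 0.

0


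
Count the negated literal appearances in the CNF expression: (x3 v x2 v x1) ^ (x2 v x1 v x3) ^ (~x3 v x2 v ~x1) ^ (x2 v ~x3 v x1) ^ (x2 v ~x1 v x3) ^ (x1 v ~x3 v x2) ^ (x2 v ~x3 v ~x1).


Scan each clause for negated literals.
Clause 1: 0 negative; Clause 2: 0 negative; Clause 3: 2 negative; Clause 4: 1 negative; Clause 5: 1 negative; Clause 6: 1 negative; Clause 7: 2 negative.
Total negative literal occurrences = 7.

7


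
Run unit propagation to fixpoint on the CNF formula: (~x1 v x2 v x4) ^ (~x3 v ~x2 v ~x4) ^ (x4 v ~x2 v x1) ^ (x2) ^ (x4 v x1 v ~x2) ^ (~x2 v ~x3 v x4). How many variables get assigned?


Unit propagation repeatedly assigns the literal in any unit clause, then simplifies.
Assignments in order: x2 = T.
No further unit clauses remain.
Total variables assigned = 1.

1


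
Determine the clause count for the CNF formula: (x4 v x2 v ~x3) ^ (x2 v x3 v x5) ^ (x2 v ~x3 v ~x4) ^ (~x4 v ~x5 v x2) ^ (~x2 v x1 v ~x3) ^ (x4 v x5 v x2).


Each group enclosed in parentheses joined by ^ is one clause.
Counting the conjuncts: 6 clauses.

6


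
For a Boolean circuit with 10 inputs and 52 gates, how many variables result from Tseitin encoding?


The Tseitin transformation introduces one auxiliary variable per gate.
Total variables = inputs + gates = 10 + 52 = 62.

62


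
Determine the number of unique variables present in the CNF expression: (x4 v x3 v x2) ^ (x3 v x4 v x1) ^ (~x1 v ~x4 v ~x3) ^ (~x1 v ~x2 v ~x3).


Identify each distinct variable in the formula.
Variables found: x1, x2, x3, x4.
Total distinct variables = 4.

4


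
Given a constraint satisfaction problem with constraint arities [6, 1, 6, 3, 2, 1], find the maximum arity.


The arities are: 6, 1, 6, 3, 2, 1.
Scan for the maximum value.
Maximum arity = 6.

6


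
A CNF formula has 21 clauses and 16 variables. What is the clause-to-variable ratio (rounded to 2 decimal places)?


Clause-to-variable ratio = clauses / variables.
21 / 16 = 1.31.

1.31


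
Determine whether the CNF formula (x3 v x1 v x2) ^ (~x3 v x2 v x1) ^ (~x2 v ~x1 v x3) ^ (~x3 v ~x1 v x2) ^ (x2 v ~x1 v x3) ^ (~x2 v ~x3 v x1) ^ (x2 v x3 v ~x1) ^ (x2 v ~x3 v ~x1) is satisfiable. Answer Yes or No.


Check all 8 possible truth assignments.
Number of satisfying assignments found: 2.
The formula is satisfiable.

Yes


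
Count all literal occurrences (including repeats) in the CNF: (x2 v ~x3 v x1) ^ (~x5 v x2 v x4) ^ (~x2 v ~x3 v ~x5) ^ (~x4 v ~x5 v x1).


Clause lengths: 3, 3, 3, 3.
Sum = 3 + 3 + 3 + 3 = 12.

12


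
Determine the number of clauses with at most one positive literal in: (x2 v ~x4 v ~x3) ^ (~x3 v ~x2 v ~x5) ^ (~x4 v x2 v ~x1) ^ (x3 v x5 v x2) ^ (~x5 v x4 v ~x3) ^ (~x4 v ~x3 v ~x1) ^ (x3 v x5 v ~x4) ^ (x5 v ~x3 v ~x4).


A Horn clause has at most one positive literal.
Clause 1: 1 positive lit(s) -> Horn
Clause 2: 0 positive lit(s) -> Horn
Clause 3: 1 positive lit(s) -> Horn
Clause 4: 3 positive lit(s) -> not Horn
Clause 5: 1 positive lit(s) -> Horn
Clause 6: 0 positive lit(s) -> Horn
Clause 7: 2 positive lit(s) -> not Horn
Clause 8: 1 positive lit(s) -> Horn
Total Horn clauses = 6.

6


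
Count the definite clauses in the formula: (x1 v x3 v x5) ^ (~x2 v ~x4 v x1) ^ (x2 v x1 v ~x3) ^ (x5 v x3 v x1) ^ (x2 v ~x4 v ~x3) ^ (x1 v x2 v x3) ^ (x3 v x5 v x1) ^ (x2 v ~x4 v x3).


A definite clause has exactly one positive literal.
Clause 1: 3 positive -> not definite
Clause 2: 1 positive -> definite
Clause 3: 2 positive -> not definite
Clause 4: 3 positive -> not definite
Clause 5: 1 positive -> definite
Clause 6: 3 positive -> not definite
Clause 7: 3 positive -> not definite
Clause 8: 2 positive -> not definite
Definite clause count = 2.

2


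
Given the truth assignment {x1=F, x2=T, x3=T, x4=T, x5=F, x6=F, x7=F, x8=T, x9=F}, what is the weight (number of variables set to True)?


The weight is the number of variables assigned True.
True variables: x2, x3, x4, x8.
Weight = 4.

4


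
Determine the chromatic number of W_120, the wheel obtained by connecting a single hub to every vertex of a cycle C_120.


W_120 consists of the cycle C_120 together with a hub vertex adjacent to every cycle vertex.
The cycle C_120 needs 2 colors (even cycle -> 2).
The hub is adjacent to every cycle vertex, so it must receive a new color distinct from all of them.
Chromatic number = 2 + 1 = 3.

3


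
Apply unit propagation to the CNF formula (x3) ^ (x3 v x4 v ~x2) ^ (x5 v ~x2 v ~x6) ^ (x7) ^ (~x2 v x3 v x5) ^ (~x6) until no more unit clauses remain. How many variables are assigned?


Unit propagation repeatedly assigns the literal in any unit clause, then simplifies.
Assignments in order: x3 = T, x7 = T, x6 = F.
No further unit clauses remain.
Total variables assigned = 3.

3


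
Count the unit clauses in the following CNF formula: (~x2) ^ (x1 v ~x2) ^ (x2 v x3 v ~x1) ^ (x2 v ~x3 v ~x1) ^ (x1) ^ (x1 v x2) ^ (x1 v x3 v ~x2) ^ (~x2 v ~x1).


A unit clause contains exactly one literal.
Unit clauses found: (~x2), (x1).
Count = 2.

2


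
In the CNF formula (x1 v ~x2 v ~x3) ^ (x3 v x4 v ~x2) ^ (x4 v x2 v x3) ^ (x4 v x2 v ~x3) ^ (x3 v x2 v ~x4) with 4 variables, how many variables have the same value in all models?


Find all satisfying assignments: 6 model(s).
Check which variables have the same value in every model.
No variable is fixed across all models.
Backbone size = 0.

0


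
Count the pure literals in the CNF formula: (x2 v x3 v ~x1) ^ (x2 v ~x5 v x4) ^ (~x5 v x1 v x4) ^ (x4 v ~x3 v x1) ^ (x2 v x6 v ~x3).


A pure literal appears in only one polarity across all clauses.
Pure literals: x2 (positive only), x4 (positive only), x5 (negative only), x6 (positive only).
Count = 4.

4


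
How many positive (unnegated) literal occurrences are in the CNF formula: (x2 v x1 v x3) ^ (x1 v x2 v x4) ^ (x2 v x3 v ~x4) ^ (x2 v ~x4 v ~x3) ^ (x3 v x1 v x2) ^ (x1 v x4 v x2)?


Scan each clause for unnegated literals.
Clause 1: 3 positive; Clause 2: 3 positive; Clause 3: 2 positive; Clause 4: 1 positive; Clause 5: 3 positive; Clause 6: 3 positive.
Total positive literal occurrences = 15.

15


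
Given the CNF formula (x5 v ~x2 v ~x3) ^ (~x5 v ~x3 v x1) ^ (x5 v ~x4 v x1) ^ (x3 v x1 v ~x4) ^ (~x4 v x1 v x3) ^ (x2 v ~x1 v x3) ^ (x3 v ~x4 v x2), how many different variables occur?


Identify each distinct variable in the formula.
Variables found: x1, x2, x3, x4, x5.
Total distinct variables = 5.

5


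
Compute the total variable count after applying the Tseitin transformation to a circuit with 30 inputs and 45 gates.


The Tseitin transformation introduces one auxiliary variable per gate.
Total variables = inputs + gates = 30 + 45 = 75.

75


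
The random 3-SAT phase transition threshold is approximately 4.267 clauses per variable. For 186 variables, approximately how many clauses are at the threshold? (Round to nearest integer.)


The 3-SAT phase transition occurs at approximately 4.267 clauses per variable.
m = 4.267 * 186 = 793.662.
Rounded to nearest integer: 794.

794


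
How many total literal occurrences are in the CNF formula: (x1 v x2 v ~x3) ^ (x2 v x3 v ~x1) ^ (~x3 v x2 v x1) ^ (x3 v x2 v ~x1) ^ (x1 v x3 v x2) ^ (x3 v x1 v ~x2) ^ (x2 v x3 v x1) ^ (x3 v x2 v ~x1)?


Clause lengths: 3, 3, 3, 3, 3, 3, 3, 3.
Sum = 3 + 3 + 3 + 3 + 3 + 3 + 3 + 3 = 24.

24


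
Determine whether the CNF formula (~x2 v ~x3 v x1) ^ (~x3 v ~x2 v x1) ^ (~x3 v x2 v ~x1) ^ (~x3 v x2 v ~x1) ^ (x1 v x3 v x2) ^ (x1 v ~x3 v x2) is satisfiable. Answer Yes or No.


Check all 8 possible truth assignments.
Number of satisfying assignments found: 4.
The formula is satisfiable.

Yes


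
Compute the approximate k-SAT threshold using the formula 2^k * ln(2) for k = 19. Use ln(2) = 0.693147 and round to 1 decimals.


Using the asymptotic formula: threshold ~ 2^k * ln(2).
2^19 = 524288.
524288 * 0.693147 = 363408.7.

363408.7


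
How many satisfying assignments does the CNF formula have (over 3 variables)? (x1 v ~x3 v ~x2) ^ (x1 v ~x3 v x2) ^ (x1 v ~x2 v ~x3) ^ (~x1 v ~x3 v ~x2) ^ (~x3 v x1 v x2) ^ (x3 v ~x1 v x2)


Enumerate all 8 truth assignments over 3 variables.
Test each against every clause.
Satisfying assignments found: 4.

4


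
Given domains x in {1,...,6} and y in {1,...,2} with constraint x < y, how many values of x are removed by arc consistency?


For the constraint x < y, x needs a supporting value in y's domain.
x can be at most 1 (one less than y's maximum).
Valid x values from domain: 1 out of 6.
Pruned = 6 - 1 = 5.

5


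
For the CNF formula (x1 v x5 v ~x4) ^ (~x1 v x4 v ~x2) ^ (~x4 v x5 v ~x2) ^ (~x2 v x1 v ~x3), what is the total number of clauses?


Each group enclosed in parentheses joined by ^ is one clause.
Counting the conjuncts: 4 clauses.

4


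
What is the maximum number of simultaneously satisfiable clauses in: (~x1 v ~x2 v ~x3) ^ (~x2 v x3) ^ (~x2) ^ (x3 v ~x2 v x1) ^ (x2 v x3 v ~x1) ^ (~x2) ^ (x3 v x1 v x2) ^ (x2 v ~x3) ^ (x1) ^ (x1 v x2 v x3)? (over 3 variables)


Enumerate all 8 truth assignments.
For each, count how many of the 10 clauses are satisfied.
The formula is not fully satisfiable, so the maximum is below 10.
Maximum simultaneously satisfiable clauses = 9.

9


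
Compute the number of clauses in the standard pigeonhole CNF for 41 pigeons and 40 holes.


The PHP encoding has two parts:
1) At-least-one-hole clauses: 41 (one per pigeon, each with 40 literals).
2) At-most-one-pigeon-per-hole clauses: 40 holes * C(41,2) = 40 * 820 = 32800.
Total clauses = 41 + 32800 = 32841.

32841


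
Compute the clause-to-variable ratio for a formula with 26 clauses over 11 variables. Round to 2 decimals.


Clause-to-variable ratio = clauses / variables.
26 / 11 = 2.36.

2.36


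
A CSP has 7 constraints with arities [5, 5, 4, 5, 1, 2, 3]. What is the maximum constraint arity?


The arities are: 5, 5, 4, 5, 1, 2, 3.
Scan for the maximum value.
Maximum arity = 5.

5


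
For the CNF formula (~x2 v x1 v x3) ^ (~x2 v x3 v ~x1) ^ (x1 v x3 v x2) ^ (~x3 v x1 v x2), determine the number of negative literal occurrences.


Scan each clause for negated literals.
Clause 1: 1 negative; Clause 2: 2 negative; Clause 3: 0 negative; Clause 4: 1 negative.
Total negative literal occurrences = 4.

4


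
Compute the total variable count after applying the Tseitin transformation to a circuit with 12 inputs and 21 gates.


The Tseitin transformation introduces one auxiliary variable per gate.
Total variables = inputs + gates = 12 + 21 = 33.

33


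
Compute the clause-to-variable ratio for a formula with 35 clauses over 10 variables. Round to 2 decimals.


Clause-to-variable ratio = clauses / variables.
35 / 10 = 3.5.

3.5


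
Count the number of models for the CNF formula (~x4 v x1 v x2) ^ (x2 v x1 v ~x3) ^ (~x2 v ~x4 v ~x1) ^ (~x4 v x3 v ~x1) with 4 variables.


Enumerate all 16 truth assignments over 4 variables.
Test each against every clause.
Satisfying assignments found: 10.

10


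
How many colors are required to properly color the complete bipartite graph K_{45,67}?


K_{45,67} is bipartite by definition: the two parts are independent sets, with every edge crossing between them.
Color all vertices in one part with color 1 and all vertices in the other part with color 2.
Since the graph has at least one edge, one color does not suffice.
Chromatic number = 2.

2


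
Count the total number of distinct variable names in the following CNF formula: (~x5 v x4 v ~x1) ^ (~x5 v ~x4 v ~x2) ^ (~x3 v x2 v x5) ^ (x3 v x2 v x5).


Identify each distinct variable in the formula.
Variables found: x1, x2, x3, x4, x5.
Total distinct variables = 5.

5


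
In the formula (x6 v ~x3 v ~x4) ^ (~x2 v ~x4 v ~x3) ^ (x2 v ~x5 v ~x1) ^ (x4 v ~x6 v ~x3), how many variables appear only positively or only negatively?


A pure literal appears in only one polarity across all clauses.
Pure literals: x1 (negative only), x3 (negative only), x5 (negative only).
Count = 3.

3


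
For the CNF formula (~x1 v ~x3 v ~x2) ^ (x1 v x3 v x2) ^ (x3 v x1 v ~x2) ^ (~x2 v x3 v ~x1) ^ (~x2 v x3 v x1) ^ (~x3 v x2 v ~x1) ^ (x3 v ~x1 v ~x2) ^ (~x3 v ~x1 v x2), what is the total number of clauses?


Each group enclosed in parentheses joined by ^ is one clause.
Counting the conjuncts: 8 clauses.

8


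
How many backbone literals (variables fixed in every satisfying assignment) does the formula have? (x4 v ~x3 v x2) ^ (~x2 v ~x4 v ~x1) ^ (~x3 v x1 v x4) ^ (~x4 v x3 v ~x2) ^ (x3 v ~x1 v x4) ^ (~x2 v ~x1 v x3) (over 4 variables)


Find all satisfying assignments: 8 model(s).
Check which variables have the same value in every model.
No variable is fixed across all models.
Backbone size = 0.

0


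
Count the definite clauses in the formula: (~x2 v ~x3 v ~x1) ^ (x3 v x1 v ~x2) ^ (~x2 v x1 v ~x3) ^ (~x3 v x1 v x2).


A definite clause has exactly one positive literal.
Clause 1: 0 positive -> not definite
Clause 2: 2 positive -> not definite
Clause 3: 1 positive -> definite
Clause 4: 2 positive -> not definite
Definite clause count = 1.

1


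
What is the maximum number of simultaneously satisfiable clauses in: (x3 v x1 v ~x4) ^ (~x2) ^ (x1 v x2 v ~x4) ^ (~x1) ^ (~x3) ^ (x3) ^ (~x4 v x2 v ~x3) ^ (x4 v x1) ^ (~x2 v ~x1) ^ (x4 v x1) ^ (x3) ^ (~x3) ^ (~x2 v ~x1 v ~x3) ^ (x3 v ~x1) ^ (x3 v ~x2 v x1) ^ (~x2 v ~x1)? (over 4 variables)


Enumerate all 16 truth assignments.
For each, count how many of the 16 clauses are satisfied.
The formula is not fully satisfiable, so the maximum is below 16.
Maximum simultaneously satisfiable clauses = 13.

13


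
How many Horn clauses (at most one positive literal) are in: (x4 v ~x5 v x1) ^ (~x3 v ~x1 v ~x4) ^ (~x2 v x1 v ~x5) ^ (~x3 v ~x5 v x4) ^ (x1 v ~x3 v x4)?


A Horn clause has at most one positive literal.
Clause 1: 2 positive lit(s) -> not Horn
Clause 2: 0 positive lit(s) -> Horn
Clause 3: 1 positive lit(s) -> Horn
Clause 4: 1 positive lit(s) -> Horn
Clause 5: 2 positive lit(s) -> not Horn
Total Horn clauses = 3.

3


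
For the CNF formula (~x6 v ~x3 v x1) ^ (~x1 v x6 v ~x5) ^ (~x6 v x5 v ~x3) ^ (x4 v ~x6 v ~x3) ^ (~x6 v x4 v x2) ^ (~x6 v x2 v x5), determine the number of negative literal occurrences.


Scan each clause for negated literals.
Clause 1: 2 negative; Clause 2: 2 negative; Clause 3: 2 negative; Clause 4: 2 negative; Clause 5: 1 negative; Clause 6: 1 negative.
Total negative literal occurrences = 10.

10


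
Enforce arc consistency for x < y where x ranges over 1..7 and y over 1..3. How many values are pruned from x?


For the constraint x < y, x needs a supporting value in y's domain.
x can be at most 2 (one less than y's maximum).
Valid x values from domain: 2 out of 7.
Pruned = 7 - 2 = 5.

5


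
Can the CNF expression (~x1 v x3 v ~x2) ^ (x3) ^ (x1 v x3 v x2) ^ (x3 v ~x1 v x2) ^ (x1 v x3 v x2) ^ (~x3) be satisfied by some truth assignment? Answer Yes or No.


Check all 8 possible truth assignments.
Number of satisfying assignments found: 0.
The formula is unsatisfiable.

No


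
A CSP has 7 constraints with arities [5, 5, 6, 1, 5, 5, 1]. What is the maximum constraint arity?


The arities are: 5, 5, 6, 1, 5, 5, 1.
Scan for the maximum value.
Maximum arity = 6.

6


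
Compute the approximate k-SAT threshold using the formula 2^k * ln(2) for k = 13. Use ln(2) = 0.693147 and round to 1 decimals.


Using the asymptotic formula: threshold ~ 2^k * ln(2).
2^13 = 8192.
8192 * 0.693147 = 5678.3.

5678.3


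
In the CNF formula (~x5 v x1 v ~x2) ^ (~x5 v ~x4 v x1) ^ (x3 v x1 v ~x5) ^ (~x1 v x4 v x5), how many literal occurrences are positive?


Scan each clause for unnegated literals.
Clause 1: 1 positive; Clause 2: 1 positive; Clause 3: 2 positive; Clause 4: 2 positive.
Total positive literal occurrences = 6.

6


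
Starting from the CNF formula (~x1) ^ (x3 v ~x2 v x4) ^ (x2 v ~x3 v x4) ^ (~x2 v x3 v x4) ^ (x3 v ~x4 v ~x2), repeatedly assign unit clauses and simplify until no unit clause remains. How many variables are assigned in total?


Unit propagation repeatedly assigns the literal in any unit clause, then simplifies.
Assignments in order: x1 = F.
No further unit clauses remain.
Total variables assigned = 1.

1


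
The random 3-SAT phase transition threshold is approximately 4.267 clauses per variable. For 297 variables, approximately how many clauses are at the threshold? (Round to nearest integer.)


The 3-SAT phase transition occurs at approximately 4.267 clauses per variable.
m = 4.267 * 297 = 1267.299.
Rounded to nearest integer: 1267.

1267


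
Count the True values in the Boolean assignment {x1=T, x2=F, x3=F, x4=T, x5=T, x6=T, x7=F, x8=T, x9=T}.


The weight is the number of variables assigned True.
True variables: x1, x4, x5, x6, x8, x9.
Weight = 6.

6


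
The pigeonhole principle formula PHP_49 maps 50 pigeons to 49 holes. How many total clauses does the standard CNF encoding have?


The PHP encoding has two parts:
1) At-least-one-hole clauses: 50 (one per pigeon, each with 49 literals).
2) At-most-one-pigeon-per-hole clauses: 49 holes * C(50,2) = 49 * 1225 = 60025.
Total clauses = 50 + 60025 = 60075.

60075


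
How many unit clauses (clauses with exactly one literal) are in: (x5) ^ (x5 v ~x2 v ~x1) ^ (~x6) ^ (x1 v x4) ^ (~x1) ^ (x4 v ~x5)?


A unit clause contains exactly one literal.
Unit clauses found: (x5), (~x6), (~x1).
Count = 3.

3


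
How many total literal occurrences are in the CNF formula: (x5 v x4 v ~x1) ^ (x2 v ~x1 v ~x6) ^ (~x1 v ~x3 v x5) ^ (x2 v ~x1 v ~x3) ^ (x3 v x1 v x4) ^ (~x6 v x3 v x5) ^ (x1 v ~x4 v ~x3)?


Clause lengths: 3, 3, 3, 3, 3, 3, 3.
Sum = 3 + 3 + 3 + 3 + 3 + 3 + 3 = 21.

21


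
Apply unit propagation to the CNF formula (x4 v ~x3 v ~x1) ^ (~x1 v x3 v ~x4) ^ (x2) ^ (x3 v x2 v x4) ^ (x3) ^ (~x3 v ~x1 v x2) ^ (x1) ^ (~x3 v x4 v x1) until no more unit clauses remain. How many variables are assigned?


Unit propagation repeatedly assigns the literal in any unit clause, then simplifies.
Assignments in order: x2 = T, x3 = T, x1 = T, x4 = T.
No further unit clauses remain.
Total variables assigned = 4.

4


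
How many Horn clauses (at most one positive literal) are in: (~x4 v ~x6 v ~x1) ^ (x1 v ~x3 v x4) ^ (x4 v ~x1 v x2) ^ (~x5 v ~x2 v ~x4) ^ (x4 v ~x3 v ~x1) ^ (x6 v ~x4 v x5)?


A Horn clause has at most one positive literal.
Clause 1: 0 positive lit(s) -> Horn
Clause 2: 2 positive lit(s) -> not Horn
Clause 3: 2 positive lit(s) -> not Horn
Clause 4: 0 positive lit(s) -> Horn
Clause 5: 1 positive lit(s) -> Horn
Clause 6: 2 positive lit(s) -> not Horn
Total Horn clauses = 3.

3


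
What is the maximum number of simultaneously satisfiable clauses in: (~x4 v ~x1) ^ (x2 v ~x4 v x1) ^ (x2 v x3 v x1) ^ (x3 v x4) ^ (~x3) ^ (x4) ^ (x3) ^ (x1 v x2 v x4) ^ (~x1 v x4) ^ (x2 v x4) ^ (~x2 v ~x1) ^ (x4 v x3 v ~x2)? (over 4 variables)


Enumerate all 16 truth assignments.
For each, count how many of the 12 clauses are satisfied.
The formula is not fully satisfiable, so the maximum is below 12.
Maximum simultaneously satisfiable clauses = 11.

11


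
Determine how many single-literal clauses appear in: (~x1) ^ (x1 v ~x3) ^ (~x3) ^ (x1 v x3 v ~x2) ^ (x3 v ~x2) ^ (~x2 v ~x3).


A unit clause contains exactly one literal.
Unit clauses found: (~x1), (~x3).
Count = 2.

2


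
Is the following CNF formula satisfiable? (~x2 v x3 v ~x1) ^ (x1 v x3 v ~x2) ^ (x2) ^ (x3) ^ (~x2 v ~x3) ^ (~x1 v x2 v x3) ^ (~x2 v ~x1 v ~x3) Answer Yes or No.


Check all 8 possible truth assignments.
Number of satisfying assignments found: 0.
The formula is unsatisfiable.

No


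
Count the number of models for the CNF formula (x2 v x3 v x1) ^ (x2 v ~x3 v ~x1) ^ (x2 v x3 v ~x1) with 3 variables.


Enumerate all 8 truth assignments over 3 variables.
Test each against every clause.
Satisfying assignments found: 5.

5


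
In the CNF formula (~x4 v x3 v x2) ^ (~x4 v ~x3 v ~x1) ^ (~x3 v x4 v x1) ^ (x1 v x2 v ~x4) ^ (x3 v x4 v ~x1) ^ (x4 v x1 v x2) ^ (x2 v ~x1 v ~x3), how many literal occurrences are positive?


Scan each clause for unnegated literals.
Clause 1: 2 positive; Clause 2: 0 positive; Clause 3: 2 positive; Clause 4: 2 positive; Clause 5: 2 positive; Clause 6: 3 positive; Clause 7: 1 positive.
Total positive literal occurrences = 12.

12


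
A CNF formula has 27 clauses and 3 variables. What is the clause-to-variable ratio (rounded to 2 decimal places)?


Clause-to-variable ratio = clauses / variables.
27 / 3 = 9.0.

9.0


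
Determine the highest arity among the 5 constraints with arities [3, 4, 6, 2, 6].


The arities are: 3, 4, 6, 2, 6.
Scan for the maximum value.
Maximum arity = 6.

6


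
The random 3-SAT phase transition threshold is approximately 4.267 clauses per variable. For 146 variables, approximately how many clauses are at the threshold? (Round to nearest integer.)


The 3-SAT phase transition occurs at approximately 4.267 clauses per variable.
m = 4.267 * 146 = 622.982.
Rounded to nearest integer: 623.

623


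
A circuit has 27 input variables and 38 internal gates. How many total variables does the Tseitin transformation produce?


The Tseitin transformation introduces one auxiliary variable per gate.
Total variables = inputs + gates = 27 + 38 = 65.

65
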